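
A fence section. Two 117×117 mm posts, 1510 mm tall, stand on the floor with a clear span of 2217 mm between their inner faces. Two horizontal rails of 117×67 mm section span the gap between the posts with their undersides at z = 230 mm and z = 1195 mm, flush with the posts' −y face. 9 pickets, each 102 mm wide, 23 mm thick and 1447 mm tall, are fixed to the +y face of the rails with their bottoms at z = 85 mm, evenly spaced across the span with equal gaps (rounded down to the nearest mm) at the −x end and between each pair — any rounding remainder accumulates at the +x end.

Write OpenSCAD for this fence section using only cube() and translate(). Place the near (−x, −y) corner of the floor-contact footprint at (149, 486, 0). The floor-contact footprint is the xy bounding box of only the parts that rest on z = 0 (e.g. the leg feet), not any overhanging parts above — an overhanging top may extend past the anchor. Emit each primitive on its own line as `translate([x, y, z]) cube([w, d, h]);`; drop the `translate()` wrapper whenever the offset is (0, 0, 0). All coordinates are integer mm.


translate([149, 486, 0]) cube([117, 117, 1510]);
translate([2483, 486, 0]) cube([117, 117, 1510]);
translate([266, 486, 230]) cube([2217, 117, 67]);
translate([266, 486, 1195]) cube([2217, 117, 67]);
translate([395, 603, 85]) cube([102, 23, 1447]);
translate([626, 603, 85]) cube([102, 23, 1447]);
translate([857, 603, 85]) cube([102, 23, 1447]);
translate([1088, 603, 85]) cube([102, 23, 1447]);
translate([1319, 603, 85]) cube([102, 23, 1447]);
translate([1550, 603, 85]) cube([102, 23, 1447]);
translate([1781, 603, 85]) cube([102, 23, 1447]);
translate([2012, 603, 85]) cube([102, 23, 1447]);
translate([2243, 603, 85]) cube([102, 23, 1447]);


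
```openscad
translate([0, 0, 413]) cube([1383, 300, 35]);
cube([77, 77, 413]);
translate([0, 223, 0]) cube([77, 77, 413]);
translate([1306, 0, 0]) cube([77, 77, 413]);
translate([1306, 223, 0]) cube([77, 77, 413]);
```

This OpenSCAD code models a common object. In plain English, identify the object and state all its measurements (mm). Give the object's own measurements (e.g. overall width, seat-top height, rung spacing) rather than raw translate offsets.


A long wooden bench with a 1383 mm (x) × 300 mm (y) seat, 35 mm thick, its top surface 448 mm above the floor. Four 77 mm square legs at the seat corners, flush with the edges, run from z = 0 to the seat underside.


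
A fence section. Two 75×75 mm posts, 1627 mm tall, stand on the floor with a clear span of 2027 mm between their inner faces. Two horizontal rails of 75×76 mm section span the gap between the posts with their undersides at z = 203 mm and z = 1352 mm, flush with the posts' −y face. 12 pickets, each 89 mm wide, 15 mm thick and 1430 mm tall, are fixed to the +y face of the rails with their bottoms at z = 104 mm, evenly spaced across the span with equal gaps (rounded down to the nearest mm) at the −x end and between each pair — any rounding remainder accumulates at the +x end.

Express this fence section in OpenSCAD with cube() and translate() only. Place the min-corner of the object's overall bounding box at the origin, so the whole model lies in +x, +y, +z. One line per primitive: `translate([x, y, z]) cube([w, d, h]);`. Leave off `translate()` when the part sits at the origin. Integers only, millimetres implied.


cube([75, 75, 1627]);
translate([2102, 0, 0]) cube([75, 75, 1627]);
translate([75, 0, 203]) cube([2027, 75, 76]);
translate([75, 0, 1352]) cube([2027, 75, 76]);
translate([148, 75, 104]) cube([89, 15, 1430]);
translate([310, 75, 104]) cube([89, 15, 1430]);
translate([472, 75, 104]) cube([89, 15, 1430]);
translate([634, 75, 104]) cube([89, 15, 1430]);
translate([796, 75, 104]) cube([89, 15, 1430]);
translate([958, 75, 104]) cube([89, 15, 1430]);
translate([1120, 75, 104]) cube([89, 15, 1430]);
translate([1282, 75, 104]) cube([89, 15, 1430]);
translate([1444, 75, 104]) cube([89, 15, 1430]);
translate([1606, 75, 104]) cube([89, 15, 1430]);
translate([1768, 75, 104]) cube([89, 15, 1430]);
translate([1930, 75, 104]) cube([89, 15, 1430]);


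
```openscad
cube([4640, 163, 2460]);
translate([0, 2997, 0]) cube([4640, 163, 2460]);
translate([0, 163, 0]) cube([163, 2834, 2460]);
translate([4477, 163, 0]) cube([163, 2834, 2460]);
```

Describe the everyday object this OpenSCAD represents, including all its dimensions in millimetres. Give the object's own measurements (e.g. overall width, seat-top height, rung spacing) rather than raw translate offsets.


The wall frame of a small rectangular building: four walls, each 2460 mm tall and 163 mm thick, enclosing a footprint 4640 mm (x) by 3160 mm (y) outside-to-outside, with no floor or roof. The front and back walls (the −y and +y sides) span the full width; the two side walls fit between them.


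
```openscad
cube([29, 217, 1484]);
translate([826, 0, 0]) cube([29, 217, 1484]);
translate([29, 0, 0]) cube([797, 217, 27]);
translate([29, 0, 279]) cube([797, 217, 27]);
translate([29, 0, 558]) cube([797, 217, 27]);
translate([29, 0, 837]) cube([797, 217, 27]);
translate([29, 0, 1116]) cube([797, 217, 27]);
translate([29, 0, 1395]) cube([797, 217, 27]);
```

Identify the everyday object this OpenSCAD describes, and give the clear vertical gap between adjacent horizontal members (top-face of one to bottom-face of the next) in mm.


A bookshelf. The clear shelf gap is 252 mm.

Two tall side panels with 6 horizontal boards between them — a bookshelf. The first two shelf undersides are at z = 0 and z = 279; with shelf thickness 27, the clear gap is 279 − 0 − 27 = 252 mm.


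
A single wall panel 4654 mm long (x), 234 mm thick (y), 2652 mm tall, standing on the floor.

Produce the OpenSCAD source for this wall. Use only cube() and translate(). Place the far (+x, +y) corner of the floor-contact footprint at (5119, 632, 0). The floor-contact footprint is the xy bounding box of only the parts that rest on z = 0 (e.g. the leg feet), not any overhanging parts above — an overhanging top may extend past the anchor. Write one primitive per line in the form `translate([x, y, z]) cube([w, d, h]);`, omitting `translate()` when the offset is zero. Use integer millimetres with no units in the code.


translate([465, 398, 0]) cube([4654, 234, 2652]);


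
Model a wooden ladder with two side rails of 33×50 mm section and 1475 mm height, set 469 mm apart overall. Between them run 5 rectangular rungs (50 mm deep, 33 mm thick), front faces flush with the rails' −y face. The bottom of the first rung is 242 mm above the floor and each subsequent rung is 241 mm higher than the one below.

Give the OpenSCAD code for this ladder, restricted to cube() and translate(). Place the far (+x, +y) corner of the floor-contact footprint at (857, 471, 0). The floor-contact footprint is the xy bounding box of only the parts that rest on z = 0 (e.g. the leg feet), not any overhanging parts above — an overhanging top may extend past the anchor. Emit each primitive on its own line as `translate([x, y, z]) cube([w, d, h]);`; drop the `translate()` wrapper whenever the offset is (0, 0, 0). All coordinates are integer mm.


translate([388, 421, 0]) cube([33, 50, 1475]);
translate([824, 421, 0]) cube([33, 50, 1475]);
translate([421, 421, 242]) cube([403, 50, 33]);
translate([421, 421, 483]) cube([403, 50, 33]);
translate([421, 421, 724]) cube([403, 50, 33]);
translate([421, 421, 965]) cube([403, 50, 33]);
translate([421, 421, 1206]) cube([403, 50, 33]);


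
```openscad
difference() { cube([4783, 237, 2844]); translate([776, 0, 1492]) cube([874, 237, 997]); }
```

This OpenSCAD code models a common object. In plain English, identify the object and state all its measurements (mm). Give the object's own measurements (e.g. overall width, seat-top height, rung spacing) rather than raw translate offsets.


A wall 4783 mm long (x), 237 mm thick (y), 2844 mm tall, with a rectangular window opening cut through it. The opening is 874 mm wide and 997 mm tall; its sill is at z = 1492 mm and its near (−x) edge is 776 mm from the wall's −x end. The opening passes through the full wall thickness.


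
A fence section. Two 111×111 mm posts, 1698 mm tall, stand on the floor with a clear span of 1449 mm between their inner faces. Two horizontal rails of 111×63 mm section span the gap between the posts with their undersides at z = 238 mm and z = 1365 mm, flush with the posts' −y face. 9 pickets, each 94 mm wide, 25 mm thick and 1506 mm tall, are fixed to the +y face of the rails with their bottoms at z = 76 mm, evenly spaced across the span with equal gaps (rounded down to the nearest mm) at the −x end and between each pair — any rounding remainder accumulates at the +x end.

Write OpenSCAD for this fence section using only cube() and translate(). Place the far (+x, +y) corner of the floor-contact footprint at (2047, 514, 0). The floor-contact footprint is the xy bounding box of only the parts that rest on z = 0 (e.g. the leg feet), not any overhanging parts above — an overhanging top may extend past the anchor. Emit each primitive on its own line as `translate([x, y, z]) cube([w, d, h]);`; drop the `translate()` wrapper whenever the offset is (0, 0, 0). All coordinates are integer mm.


translate([376, 403, 0]) cube([111, 111, 1698]);
translate([1936, 403, 0]) cube([111, 111, 1698]);
translate([487, 403, 238]) cube([1449, 111, 63]);
translate([487, 403, 1365]) cube([1449, 111, 63]);
translate([547, 514, 76]) cube([94, 25, 1506]);
translate([701, 514, 76]) cube([94, 25, 1506]);
translate([855, 514, 76]) cube([94, 25, 1506]);
translate([1009, 514, 76]) cube([94, 25, 1506]);
translate([1163, 514, 76]) cube([94, 25, 1506]);
translate([1317, 514, 76]) cube([94, 25, 1506]);
translate([1471, 514, 76]) cube([94, 25, 1506]);
translate([1625, 514, 76]) cube([94, 25, 1506]);
translate([1779, 514, 76]) cube([94, 25, 1506]);


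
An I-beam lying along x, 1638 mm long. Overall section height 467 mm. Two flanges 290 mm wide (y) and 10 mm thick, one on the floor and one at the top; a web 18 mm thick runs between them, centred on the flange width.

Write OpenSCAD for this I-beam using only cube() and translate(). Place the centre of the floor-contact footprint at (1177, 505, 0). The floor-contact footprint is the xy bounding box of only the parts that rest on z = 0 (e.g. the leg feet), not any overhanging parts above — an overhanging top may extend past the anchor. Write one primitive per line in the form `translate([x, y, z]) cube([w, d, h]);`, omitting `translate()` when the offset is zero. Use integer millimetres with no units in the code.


translate([358, 360, 0]) cube([1638, 290, 10]);
translate([358, 496, 10]) cube([1638, 18, 447]);
translate([358, 360, 457]) cube([1638, 290, 10]);


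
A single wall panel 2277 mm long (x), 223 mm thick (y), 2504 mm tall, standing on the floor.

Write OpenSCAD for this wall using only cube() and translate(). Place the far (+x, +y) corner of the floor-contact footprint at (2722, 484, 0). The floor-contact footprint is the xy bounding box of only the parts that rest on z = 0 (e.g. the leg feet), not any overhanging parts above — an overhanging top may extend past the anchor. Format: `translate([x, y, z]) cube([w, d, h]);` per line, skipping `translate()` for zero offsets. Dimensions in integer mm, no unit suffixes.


translate([445, 261, 0]) cube([2277, 223, 2504]);


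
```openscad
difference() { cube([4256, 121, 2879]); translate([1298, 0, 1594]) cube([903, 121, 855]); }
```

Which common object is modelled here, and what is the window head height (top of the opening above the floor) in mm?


A wall with a window opening. The window head height is 2449 mm.

A wall with a rectangular opening subtracted — a window. Sill at z = 1594, opening 855 mm tall, so the head is at 1594 + 855 = 2449 mm.


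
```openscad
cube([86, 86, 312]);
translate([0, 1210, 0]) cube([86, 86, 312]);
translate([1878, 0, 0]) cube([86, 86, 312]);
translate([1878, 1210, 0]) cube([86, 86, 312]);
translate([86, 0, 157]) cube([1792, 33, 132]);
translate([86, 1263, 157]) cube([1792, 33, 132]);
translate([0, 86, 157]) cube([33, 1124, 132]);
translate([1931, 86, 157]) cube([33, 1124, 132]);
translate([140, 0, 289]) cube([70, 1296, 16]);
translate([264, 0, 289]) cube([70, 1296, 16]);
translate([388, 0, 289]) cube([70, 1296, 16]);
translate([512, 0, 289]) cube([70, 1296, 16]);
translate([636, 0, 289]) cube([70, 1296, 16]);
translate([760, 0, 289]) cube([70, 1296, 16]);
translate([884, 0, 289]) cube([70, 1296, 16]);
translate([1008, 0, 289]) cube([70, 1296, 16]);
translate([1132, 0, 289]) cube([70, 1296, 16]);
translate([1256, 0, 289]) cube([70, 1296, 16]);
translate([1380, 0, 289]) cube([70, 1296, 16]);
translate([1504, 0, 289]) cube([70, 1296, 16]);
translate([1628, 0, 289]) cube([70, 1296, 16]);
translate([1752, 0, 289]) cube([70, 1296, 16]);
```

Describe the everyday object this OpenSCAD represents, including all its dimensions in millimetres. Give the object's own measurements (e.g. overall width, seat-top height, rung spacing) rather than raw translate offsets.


A bed frame 1964 mm long (x) by 1296 mm wide (y). Four 86×86 mm corner posts, 312 mm tall, at the corners of the footprint. Four rails of 33 mm thickness and 132 mm height run between adjacent posts with their undersides at z = 157 mm, their outer faces flush with the outside of the frame (the two x-running rails run between the posts' inner faces; the two y-running rails run between the posts' inner faces). 14 slats, each 70 mm wide (x) and 16 mm thick, lie across the top of the two x-running rails, running the full 1296 mm width of the frame in y; along x they sit between the end posts with a 54 mm gap after the −x posts and between neighbouring slats, leaving 56 mm before the +x posts.


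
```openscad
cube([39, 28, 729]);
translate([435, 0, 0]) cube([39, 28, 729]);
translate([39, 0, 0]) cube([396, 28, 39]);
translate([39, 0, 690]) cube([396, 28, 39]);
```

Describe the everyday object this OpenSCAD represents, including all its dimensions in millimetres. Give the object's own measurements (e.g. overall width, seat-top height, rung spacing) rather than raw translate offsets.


A rectangular picture frame lying in the x–z plane (depth along y). The opening is 396 mm wide (x) by 651 mm tall (z), surrounded by a border 39 mm wide on all four sides. The frame is 28 mm deep and is made of two full-height vertical stiles with two horizontal rails fitted between them.


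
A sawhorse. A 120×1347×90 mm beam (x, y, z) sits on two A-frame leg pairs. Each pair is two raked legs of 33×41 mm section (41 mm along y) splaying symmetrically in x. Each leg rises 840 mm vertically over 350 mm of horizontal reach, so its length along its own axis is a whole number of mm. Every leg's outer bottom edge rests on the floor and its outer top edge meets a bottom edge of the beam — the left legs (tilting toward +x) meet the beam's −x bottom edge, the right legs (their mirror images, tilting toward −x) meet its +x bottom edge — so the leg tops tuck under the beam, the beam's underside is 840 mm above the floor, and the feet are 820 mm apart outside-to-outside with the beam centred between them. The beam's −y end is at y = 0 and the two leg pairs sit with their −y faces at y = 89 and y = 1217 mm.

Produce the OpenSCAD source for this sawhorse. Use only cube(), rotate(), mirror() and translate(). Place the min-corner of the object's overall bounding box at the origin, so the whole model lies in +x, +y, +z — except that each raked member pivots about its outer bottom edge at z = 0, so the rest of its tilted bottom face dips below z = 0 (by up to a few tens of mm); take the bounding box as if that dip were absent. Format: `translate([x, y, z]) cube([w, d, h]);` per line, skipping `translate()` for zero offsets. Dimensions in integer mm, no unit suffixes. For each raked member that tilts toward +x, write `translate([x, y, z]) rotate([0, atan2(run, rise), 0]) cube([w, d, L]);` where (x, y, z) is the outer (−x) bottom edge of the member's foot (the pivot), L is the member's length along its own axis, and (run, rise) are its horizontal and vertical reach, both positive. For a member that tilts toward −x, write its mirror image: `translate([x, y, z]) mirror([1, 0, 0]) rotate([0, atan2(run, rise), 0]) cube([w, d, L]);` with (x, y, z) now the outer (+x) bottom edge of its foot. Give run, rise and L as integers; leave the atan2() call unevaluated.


translate([350, 0, 840]) cube([120, 1347, 90]);
translate([0, 89, 0]) rotate([0, atan2(350, 840), 0]) cube([33, 41, 910]);
translate([820, 89, 0]) mirror([1, 0, 0]) rotate([0, atan2(350, 840), 0]) cube([33, 41, 910]);
translate([0, 1217, 0]) rotate([0, atan2(350, 840), 0]) cube([33, 41, 910]);
translate([820, 1217, 0]) mirror([1, 0, 0]) rotate([0, atan2(350, 840), 0]) cube([33, 41, 910]);


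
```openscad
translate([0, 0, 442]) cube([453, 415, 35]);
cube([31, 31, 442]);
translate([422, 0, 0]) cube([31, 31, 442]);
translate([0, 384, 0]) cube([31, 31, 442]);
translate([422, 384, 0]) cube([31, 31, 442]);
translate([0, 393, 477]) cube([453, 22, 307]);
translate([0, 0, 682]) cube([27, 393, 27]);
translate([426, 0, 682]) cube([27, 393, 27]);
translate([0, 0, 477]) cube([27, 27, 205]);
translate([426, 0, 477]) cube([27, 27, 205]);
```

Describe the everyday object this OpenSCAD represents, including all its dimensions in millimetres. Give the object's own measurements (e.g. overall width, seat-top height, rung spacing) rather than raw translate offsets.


A chair. The seat is a 453×415×35 mm slab with its top at z = 477 mm, on four 31×31 mm corner legs (flush with the seat edges, standing on z = 0). A flat backrest 22 mm thick, 307 mm tall, spans the full seat width and rises from the seat top along its +y edge, rear face flush with the rear of the seat. Two armrests of 27×27 mm section run along each side from the seat's front edge to the front of the backrest, top faces 232 mm above the seat top and outer faces flush with the seat's x-edges; a 27×27 mm post under the front of each armrest stands on the seat at the front corner.


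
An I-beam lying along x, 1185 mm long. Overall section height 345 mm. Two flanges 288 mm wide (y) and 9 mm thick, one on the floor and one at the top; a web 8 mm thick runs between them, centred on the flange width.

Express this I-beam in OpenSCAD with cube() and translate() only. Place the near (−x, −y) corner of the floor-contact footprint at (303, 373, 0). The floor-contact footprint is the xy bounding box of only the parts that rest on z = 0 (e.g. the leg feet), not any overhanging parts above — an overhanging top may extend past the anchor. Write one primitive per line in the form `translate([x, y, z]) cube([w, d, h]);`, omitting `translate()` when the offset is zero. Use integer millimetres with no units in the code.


translate([303, 373, 0]) cube([1185, 288, 9]);
translate([303, 513, 9]) cube([1185, 8, 327]);
translate([303, 373, 336]) cube([1185, 288, 9]);


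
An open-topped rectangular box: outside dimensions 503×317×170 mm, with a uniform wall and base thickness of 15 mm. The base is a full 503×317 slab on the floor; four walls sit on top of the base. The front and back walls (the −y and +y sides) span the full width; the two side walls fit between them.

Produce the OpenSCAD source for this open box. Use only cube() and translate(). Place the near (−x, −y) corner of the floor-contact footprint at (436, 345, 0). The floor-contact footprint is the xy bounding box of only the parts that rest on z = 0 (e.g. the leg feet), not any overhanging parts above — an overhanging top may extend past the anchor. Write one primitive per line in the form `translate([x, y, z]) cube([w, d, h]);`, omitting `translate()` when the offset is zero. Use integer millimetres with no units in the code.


translate([436, 345, 0]) cube([503, 317, 15]);
translate([436, 345, 15]) cube([503, 15, 155]);
translate([436, 647, 15]) cube([503, 15, 155]);
translate([436, 360, 15]) cube([15, 287, 155]);
translate([924, 360, 15]) cube([15, 287, 155]);


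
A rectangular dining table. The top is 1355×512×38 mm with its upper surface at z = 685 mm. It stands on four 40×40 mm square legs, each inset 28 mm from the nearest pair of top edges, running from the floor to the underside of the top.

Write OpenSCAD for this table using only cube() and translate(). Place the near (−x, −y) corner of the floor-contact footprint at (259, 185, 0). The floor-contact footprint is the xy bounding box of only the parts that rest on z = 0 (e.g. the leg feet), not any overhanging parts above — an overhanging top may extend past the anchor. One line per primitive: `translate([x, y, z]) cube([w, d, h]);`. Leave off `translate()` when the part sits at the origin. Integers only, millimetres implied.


// leg_h = 685 - 38 = 647
translate([231, 157, 647]) cube([1355, 512, 38]);
translate([259, 185, 0]) cube([40, 40, 647]);
translate([1518, 185, 0]) cube([40, 40, 647]);
translate([259, 601, 0]) cube([40, 40, 647]);
translate([1518, 601, 0]) cube([40, 40, 647]);


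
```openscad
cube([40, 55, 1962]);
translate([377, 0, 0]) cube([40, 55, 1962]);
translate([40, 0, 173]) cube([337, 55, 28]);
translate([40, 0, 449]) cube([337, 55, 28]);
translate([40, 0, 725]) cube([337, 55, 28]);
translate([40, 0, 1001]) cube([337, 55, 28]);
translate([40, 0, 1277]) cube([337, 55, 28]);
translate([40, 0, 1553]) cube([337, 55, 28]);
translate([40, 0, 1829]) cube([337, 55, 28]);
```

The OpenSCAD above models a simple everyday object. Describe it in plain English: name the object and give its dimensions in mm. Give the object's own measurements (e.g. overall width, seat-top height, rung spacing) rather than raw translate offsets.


A straight ladder. Two 40×55 mm vertical rails, 1962 mm tall, stand 417 mm apart (outside-to-outside) with their front faces coplanar on the −y side. 7 rungs, each 55 mm deep and 28 mm tall, span between the inner faces of the rails, front faces flush with the rails. The lowest rung's underside is at z = 173 mm and rungs are spaced 276 mm apart (underside to underside).


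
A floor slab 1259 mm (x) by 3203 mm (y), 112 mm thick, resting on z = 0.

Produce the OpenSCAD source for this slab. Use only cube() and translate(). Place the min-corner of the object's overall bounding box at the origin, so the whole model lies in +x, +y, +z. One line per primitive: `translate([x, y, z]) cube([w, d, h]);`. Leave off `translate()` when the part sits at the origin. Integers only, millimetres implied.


cube([1259, 3203, 112]);


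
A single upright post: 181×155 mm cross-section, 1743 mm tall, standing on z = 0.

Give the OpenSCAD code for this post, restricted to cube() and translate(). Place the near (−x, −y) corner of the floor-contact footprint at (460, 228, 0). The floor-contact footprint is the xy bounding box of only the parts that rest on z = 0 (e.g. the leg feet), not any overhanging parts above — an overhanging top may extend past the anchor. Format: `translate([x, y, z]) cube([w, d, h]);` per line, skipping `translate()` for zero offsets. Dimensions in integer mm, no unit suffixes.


translate([460, 228, 0]) cube([181, 155, 1743]);


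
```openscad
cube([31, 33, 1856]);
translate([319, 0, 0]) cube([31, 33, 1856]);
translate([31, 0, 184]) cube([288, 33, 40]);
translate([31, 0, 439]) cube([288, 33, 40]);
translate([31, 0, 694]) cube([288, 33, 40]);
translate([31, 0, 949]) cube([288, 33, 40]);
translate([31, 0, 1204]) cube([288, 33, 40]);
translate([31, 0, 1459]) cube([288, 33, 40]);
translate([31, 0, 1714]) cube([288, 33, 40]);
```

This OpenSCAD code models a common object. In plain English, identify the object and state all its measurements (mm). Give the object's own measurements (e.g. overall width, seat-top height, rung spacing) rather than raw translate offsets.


A straight ladder. Two 31×33 mm vertical rails, 1856 mm tall, stand 350 mm apart (outside-to-outside) with their front faces coplanar on the −y side. 7 rungs, each 33 mm deep and 40 mm tall, span between the inner faces of the rails, front faces flush with the rails. The lowest rung's underside is at z = 184 mm and rungs are spaced 255 mm apart (underside to underside).


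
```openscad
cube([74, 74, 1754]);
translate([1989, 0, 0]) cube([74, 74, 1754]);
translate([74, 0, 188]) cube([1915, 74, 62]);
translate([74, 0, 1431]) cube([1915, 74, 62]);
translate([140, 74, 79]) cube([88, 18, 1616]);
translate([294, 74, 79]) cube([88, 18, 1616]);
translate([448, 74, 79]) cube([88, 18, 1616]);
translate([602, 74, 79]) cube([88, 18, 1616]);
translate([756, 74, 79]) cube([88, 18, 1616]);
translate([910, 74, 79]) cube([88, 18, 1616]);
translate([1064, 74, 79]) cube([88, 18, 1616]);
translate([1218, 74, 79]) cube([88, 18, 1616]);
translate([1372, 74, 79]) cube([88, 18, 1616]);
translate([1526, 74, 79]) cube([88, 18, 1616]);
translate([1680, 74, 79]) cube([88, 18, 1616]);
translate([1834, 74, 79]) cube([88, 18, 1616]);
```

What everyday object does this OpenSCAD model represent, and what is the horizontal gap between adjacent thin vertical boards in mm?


A fence section. The picket gap is 66 mm.

Two posts, two rails, 12 pickets — a fence section. Span 1915 mm holds 12 pickets of 88 mm with 13 equal gaps: ⌊(1915 − 12·88) / 13⌋ = 66 mm.


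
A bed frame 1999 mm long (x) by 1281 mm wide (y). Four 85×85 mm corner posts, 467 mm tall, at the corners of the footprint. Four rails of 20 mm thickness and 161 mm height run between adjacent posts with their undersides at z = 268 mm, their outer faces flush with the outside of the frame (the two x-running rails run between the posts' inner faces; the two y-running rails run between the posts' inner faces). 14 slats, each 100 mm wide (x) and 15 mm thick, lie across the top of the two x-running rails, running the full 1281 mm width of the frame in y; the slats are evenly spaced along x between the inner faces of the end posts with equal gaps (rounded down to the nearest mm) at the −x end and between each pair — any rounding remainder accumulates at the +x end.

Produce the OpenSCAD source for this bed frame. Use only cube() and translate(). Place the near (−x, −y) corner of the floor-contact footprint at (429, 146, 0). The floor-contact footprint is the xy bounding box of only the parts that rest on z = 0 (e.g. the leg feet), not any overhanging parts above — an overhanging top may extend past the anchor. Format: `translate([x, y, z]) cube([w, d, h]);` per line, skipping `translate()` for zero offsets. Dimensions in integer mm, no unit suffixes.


// slat z = rail_z + rail_h = 268 + 161 = 429
// slat gap = ⌊(1829 − 14·100) / 15⌋ = 28
translate([429, 146, 0]) cube([85, 85, 467]);
translate([429, 1342, 0]) cube([85, 85, 467]);
translate([2343, 146, 0]) cube([85, 85, 467]);
translate([2343, 1342, 0]) cube([85, 85, 467]);
translate([514, 146, 268]) cube([1829, 20, 161]);
translate([514, 1407, 268]) cube([1829, 20, 161]);
translate([429, 231, 268]) cube([20, 1111, 161]);
translate([2408, 231, 268]) cube([20, 1111, 161]);
translate([542, 146, 429]) cube([100, 1281, 15]);
translate([670, 146, 429]) cube([100, 1281, 15]);
translate([798, 146, 429]) cube([100, 1281, 15]);
translate([926, 146, 429]) cube([100, 1281, 15]);
translate([1054, 146, 429]) cube([100, 1281, 15]);
translate([1182, 146, 429]) cube([100, 1281, 15]);
translate([1310, 146, 429]) cube([100, 1281, 15]);
translate([1438, 146, 429]) cube([100, 1281, 15]);
translate([1566, 146, 429]) cube([100, 1281, 15]);
translate([1694, 146, 429]) cube([100, 1281, 15]);
translate([1822, 146, 429]) cube([100, 1281, 15]);
translate([1950, 146, 429]) cube([100, 1281, 15]);
translate([2078, 146, 429]) cube([100, 1281, 15]);
translate([2206, 146, 429]) cube([100, 1281, 15]);


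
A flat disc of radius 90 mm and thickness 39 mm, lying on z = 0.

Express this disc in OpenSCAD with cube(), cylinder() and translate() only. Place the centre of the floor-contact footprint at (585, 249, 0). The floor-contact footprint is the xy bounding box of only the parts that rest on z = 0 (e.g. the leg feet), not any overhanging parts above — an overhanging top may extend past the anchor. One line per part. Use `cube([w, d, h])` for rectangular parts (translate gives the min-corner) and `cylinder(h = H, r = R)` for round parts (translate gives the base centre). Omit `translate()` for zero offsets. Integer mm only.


translate([585, 249, 0]) cylinder(h = 39, r = 90);


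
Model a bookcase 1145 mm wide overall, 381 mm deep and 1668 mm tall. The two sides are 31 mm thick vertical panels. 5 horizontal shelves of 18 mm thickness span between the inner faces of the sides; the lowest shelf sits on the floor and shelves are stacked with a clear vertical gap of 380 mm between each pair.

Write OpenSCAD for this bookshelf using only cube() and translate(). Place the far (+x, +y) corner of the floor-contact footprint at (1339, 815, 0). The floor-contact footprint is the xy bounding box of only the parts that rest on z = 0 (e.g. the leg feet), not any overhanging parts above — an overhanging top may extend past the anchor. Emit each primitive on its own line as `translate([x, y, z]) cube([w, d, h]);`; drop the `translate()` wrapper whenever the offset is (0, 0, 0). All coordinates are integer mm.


translate([194, 434, 0]) cube([31, 381, 1668]);
translate([1308, 434, 0]) cube([31, 381, 1668]);
translate([225, 434, 0]) cube([1083, 381, 18]);
translate([225, 434, 398]) cube([1083, 381, 18]);
translate([225, 434, 796]) cube([1083, 381, 18]);
translate([225, 434, 1194]) cube([1083, 381, 18]);
translate([225, 434, 1592]) cube([1083, 381, 18]);


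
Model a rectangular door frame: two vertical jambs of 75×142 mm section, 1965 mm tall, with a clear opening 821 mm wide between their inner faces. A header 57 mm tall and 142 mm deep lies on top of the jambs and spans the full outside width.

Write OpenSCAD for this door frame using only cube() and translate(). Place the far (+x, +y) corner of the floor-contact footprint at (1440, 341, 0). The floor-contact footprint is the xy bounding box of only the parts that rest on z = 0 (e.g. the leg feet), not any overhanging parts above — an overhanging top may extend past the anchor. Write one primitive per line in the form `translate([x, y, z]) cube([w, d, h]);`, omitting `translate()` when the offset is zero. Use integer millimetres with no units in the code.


translate([469, 199, 0]) cube([75, 142, 1965]);
translate([1365, 199, 0]) cube([75, 142, 1965]);
translate([469, 199, 1965]) cube([971, 142, 57]);


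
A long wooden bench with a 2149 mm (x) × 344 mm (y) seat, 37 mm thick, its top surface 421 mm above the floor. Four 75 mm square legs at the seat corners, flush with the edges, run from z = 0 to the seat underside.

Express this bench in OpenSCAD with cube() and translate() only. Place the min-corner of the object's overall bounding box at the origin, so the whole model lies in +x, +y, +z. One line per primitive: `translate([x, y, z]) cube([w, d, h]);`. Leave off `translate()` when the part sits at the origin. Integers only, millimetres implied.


// leg_h = 421 − 37 = 384
translate([0, 0, 384]) cube([2149, 344, 37]);
cube([75, 75, 384]);
translate([0, 269, 0]) cube([75, 75, 384]);
translate([2074, 0, 0]) cube([75, 75, 384]);
translate([2074, 269, 0]) cube([75, 75, 384]);


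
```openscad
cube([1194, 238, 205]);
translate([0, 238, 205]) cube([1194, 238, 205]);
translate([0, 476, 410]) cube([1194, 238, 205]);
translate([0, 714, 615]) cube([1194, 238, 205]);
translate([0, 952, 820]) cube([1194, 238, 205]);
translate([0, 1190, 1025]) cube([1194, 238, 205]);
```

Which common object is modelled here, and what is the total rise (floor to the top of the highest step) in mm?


A staircase. The total rise is 1230 mm.

6 identical blocks, each offset up and back from the previous — a staircase. Each step is 205 mm tall and there are 6 of them, so the total rise is 6 × 205 = 1230 mm.


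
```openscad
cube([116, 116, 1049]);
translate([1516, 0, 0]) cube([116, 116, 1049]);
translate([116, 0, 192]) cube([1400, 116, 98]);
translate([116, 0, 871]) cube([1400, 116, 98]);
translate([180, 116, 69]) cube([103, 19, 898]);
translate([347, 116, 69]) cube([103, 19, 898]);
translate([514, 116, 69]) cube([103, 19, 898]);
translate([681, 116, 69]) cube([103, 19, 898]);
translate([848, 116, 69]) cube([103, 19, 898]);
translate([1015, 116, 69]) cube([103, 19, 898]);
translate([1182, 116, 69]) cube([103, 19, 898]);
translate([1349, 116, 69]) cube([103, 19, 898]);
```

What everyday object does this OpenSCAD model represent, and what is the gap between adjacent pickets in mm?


A fence section. The picket gap is 64 mm.

Two posts, two rails, 8 pickets — a fence section. Span 1400 mm holds 8 pickets of 103 mm with 9 equal gaps: ⌊(1400 − 8·103) / 9⌋ = 64 mm.


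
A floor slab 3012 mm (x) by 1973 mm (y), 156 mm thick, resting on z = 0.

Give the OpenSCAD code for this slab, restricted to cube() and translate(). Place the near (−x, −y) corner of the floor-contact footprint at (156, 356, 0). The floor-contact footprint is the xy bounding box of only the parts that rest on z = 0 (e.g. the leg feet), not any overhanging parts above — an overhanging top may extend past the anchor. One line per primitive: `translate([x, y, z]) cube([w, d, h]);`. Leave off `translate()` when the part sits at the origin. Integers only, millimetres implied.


translate([156, 356, 0]) cube([3012, 1973, 156]);


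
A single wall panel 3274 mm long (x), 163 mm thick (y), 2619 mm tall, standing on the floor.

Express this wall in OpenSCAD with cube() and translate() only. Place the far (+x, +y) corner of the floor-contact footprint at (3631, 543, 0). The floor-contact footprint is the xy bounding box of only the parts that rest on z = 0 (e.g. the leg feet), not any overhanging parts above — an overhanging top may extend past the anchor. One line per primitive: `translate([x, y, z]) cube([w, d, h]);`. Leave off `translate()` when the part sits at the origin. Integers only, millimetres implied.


translate([357, 380, 0]) cube([3274, 163, 2619]);


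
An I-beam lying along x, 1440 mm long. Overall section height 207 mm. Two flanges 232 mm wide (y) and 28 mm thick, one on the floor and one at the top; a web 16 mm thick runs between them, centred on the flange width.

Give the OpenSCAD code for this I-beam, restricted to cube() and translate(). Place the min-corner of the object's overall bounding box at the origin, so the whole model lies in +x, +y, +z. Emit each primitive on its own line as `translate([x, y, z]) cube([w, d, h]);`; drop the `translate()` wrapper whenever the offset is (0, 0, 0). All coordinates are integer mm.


cube([1440, 232, 28]);
translate([0, 108, 28]) cube([1440, 16, 151]);
translate([0, 0, 179]) cube([1440, 232, 28]);


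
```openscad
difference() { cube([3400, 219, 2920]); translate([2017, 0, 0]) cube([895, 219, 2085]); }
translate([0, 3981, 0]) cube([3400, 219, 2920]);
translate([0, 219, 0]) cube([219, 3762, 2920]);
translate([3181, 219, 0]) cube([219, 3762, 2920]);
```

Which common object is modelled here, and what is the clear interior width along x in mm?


A single room. The interior width is 2962 mm.

Four walls enclosing a rectangle with a door in the front wall — a room. Outside width 3400 minus two 219 mm walls gives 2962 mm.


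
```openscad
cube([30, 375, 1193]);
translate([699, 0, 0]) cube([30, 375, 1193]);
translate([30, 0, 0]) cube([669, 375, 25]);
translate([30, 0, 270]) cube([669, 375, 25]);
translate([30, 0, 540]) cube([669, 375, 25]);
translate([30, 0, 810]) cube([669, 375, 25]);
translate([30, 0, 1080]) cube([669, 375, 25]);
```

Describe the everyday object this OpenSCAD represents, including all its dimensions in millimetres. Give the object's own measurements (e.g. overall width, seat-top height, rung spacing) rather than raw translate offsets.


An open bookshelf. Two side panels, each 30 mm thick, 375 mm deep and 1193 mm tall, stand 729 mm apart (outside-to-outside). Between them sit 5 shelves, each 25 mm thick and 375 mm deep, spanning the full gap between the sides. The bottom shelf rests on the floor (its underside at z = 0) and the clear gap between one shelf's top and the next shelf's underside is 245 mm.


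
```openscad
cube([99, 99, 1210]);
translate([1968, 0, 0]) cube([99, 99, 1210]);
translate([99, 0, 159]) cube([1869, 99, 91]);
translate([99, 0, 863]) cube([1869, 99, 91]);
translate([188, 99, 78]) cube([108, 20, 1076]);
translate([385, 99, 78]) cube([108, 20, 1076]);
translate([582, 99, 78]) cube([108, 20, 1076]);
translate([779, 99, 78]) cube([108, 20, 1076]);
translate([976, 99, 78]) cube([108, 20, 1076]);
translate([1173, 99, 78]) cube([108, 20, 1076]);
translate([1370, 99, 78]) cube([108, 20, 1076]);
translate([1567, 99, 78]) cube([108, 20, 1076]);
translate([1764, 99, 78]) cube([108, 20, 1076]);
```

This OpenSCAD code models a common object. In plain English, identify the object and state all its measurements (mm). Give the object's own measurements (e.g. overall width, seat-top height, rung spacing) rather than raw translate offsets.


A fence section. Two 99×99 mm posts, 1210 mm tall, stand on the floor with a clear span of 1869 mm between their inner faces. Two horizontal rails of 99×91 mm section span the gap between the posts with their undersides at z = 159 mm and z = 863 mm, flush with the posts' −y face. 9 pickets, each 108 mm wide, 20 mm thick and 1076 mm tall, are fixed to the +y face of the rails with their bottoms at z = 78 mm, spaced across the span with a 89 mm gap after the −x post and between neighbouring pickets, with 96 mm left before the +x post.


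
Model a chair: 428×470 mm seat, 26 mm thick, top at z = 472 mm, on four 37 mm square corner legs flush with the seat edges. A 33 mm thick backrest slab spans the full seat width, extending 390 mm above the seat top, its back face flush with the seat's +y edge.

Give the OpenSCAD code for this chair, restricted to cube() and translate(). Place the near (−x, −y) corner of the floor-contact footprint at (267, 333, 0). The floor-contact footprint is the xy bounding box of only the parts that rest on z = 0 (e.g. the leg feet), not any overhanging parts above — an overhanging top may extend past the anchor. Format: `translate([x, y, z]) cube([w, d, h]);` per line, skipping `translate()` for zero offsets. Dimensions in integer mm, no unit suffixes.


translate([267, 333, 446]) cube([428, 470, 26]);
translate([267, 333, 0]) cube([37, 37, 446]);
translate([658, 333, 0]) cube([37, 37, 446]);
translate([267, 766, 0]) cube([37, 37, 446]);
translate([658, 766, 0]) cube([37, 37, 446]);
translate([267, 770, 472]) cube([428, 33, 390]);


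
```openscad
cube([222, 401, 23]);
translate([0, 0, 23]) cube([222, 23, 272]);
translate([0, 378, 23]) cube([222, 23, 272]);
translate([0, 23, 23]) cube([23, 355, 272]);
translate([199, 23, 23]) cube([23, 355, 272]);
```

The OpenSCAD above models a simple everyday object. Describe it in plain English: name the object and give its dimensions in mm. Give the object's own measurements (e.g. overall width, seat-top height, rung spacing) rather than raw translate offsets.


An open-topped rectangular box: outside dimensions 222×401×295 mm, with a uniform wall and base thickness of 23 mm. The base is a full 222×401 slab on the floor; four walls sit on top of the base. The front and back walls (the −y and +y sides) span the full width; the two side walls fit between them.


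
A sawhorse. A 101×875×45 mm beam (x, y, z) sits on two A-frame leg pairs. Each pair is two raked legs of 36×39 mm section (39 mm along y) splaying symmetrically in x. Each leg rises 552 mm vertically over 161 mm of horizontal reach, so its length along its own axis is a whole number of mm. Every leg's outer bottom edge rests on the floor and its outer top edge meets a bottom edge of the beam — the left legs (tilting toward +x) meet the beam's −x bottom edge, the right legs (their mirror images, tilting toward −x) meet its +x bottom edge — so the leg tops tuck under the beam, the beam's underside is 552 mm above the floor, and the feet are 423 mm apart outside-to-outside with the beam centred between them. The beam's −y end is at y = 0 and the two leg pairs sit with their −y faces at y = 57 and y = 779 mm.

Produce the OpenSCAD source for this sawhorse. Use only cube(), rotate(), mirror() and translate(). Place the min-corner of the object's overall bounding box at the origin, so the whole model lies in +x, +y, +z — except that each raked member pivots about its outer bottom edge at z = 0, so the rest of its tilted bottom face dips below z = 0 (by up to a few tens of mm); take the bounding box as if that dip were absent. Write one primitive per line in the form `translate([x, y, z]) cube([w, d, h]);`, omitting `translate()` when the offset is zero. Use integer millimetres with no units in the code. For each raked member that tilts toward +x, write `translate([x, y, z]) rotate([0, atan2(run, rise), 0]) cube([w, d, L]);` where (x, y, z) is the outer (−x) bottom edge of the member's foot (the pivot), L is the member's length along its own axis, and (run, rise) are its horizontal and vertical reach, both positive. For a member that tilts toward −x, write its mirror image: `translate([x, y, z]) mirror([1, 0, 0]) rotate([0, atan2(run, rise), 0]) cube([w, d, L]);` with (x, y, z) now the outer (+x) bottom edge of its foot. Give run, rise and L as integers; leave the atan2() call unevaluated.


translate([161, 0, 552]) cube([101, 875, 45]);
translate([0, 57, 0]) rotate([0, atan2(161, 552), 0]) cube([36, 39, 575]);
translate([423, 57, 0]) mirror([1, 0, 0]) rotate([0, atan2(161, 552), 0]) cube([36, 39, 575]);
translate([0, 779, 0]) rotate([0, atan2(161, 552), 0]) cube([36, 39, 575]);
translate([423, 779, 0]) mirror([1, 0, 0]) rotate([0, atan2(161, 552), 0]) cube([36, 39, 575]);
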